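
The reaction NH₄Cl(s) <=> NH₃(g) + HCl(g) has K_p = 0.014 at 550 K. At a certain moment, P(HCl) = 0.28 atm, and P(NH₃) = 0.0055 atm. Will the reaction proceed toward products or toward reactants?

in the forward direction

(NH₄Cl is a pure solid — omitted from Q_p.)
Q_p = P(NH₃)·P(HCl) = (0.0055)·(0.28) = 0.0015
Q_p = 0.0015 < K_p = 0.014, so the forward reaction proceeds.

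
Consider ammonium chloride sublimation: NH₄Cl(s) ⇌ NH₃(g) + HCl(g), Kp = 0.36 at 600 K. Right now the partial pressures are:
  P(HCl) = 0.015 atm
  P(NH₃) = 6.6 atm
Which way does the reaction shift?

to the right

(NH₄Cl is a pure solid — omitted from Qp.)
Qp = P(NH₃)·P(HCl) = (6.6)·(0.015) = 0.099
Qp = 0.099 < Kp = 0.36, so the forward reaction proceeds.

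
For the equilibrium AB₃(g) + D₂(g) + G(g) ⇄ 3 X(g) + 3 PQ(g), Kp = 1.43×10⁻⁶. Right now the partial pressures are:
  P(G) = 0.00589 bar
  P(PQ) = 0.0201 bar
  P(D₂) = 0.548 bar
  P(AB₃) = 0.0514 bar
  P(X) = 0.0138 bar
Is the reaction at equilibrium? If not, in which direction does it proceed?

Qp = P(X)³·P(PQ)³ / (P(AB₃)·P(D₂)·P(G)) = (0.0138)³·(0.0201)³ / ((0.0514)·(0.548)·(0.00589)) = 1.29×10⁻⁷
Qp = 1.29×10⁻⁷ < Kp = 1.43×10⁻⁶, so the forward reaction proceeds.

forward (toward products)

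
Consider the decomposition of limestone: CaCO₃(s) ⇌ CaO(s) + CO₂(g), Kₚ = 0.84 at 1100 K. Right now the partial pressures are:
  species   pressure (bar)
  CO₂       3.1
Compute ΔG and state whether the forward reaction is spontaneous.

ΔG = 11.9 kJ/mol; the forward reaction is non-spontaneous

(CaCO₃, CaO are pure solids — omitted from Qₚ.)
Qₚ = P(CO₂) = 3.10
ΔG = RT ln(Qₚ/Kₚ) = (8.314 J mol⁻¹ K⁻¹)(1100 K) × ln(3.10/0.84)
   = (9.145 kJ/mol)(1.306) = 11.9 kJ/mol
ΔG > 0, so the forward reaction is non-spontaneous (proceeds in reverse).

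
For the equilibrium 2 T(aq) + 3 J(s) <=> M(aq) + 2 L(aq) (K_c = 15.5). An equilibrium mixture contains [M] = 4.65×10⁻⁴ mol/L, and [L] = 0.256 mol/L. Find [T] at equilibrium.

(J is a pure solid — omitted from K_c.)
At equilibrium, K_c = [M]·[L]² / [T]² = 15.5.
(4.65×10⁻⁴)·(0.256)² / ([T])² = 15.5
[T]² = 1.97×10⁻⁶ ⇒ [T] = 0.00140 mol/L

[T] = 0.00140 mol/L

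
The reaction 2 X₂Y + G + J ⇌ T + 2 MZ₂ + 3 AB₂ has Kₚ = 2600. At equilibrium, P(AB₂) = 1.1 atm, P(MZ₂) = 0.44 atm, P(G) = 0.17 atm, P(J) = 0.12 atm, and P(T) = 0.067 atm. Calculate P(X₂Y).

P(X₂Y) = 0.018 atm

At equilibrium, Kₚ = P(T)·P(MZ₂)²·P(AB₂)³ / (P(X₂Y)²·P(G)·P(J)) = 2600.
(0.067)·(0.44)²·(1.1)³ / ((P(X₂Y))²·(0.17)·(0.12)) = 2600
P(X₂Y)² = 3.26e-4 ⇒ P(X₂Y) = 0.018 atm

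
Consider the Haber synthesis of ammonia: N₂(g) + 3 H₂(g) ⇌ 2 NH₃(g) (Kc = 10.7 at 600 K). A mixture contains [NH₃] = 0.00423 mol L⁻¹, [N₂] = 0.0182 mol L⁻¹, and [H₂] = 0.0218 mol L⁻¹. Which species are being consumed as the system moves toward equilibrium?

NH₃ (products)

Qc = [NH₃]² / ([N₂]·[H₂]³) = (0.00423)² / ((0.0182)·(0.0218)³) = 94.9
Qc = 94.9 > Kc = 10.7: net reverse reaction.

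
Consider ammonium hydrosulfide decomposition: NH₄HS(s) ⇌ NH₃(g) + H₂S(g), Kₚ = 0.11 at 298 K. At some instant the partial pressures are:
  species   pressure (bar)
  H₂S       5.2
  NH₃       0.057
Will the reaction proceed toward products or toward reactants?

reverse (toward reactants)

(NH₄HS is a pure solid — omitted from Qₚ.)
Qₚ = P(NH₃)·P(H₂S) = (0.057)·(5.2) = 0.30
Qₚ = 0.30 > Kₚ = 0.11, so the reverse reaction proceeds.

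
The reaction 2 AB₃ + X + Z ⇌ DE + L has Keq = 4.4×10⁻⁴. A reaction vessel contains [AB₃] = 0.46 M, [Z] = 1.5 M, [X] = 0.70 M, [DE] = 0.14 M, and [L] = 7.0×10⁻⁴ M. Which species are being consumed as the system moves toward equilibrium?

none (at equilibrium)

Q = [DE]·[L] / ([AB₃]²·[X]·[Z]) = (0.14)·(7.0×10⁻⁴) / ((0.46)²·(0.70)·(1.5)) = 4.4×10⁻⁴
Q = 4.4×10⁻⁴ = Keq; the system is at equilibrium.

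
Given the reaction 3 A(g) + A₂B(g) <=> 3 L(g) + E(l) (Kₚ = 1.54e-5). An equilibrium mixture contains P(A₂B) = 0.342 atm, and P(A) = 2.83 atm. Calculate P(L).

(E is a pure liquid — omitted from Kₚ.)
At equilibrium, Kₚ = P(L)³ / (P(A)³·P(A₂B)) = 1.54e-5.
(P(L))³ / ((2.83)³·(0.342)) = 1.54e-5
P(L)³ = 1.19e-4 ⇒ P(L) = 0.0492 atm

P(L) = 0.0492 atm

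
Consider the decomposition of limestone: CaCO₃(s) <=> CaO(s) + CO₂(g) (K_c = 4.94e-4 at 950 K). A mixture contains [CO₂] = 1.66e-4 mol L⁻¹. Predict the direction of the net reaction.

toward products

(CaCO₃, CaO are pure solids — omitted from Q_c.)
Q_c = [CO₂] = 1.66e-4
Q_c = 1.66e-4 < K_c = 4.94e-4, so the forward reaction proceeds.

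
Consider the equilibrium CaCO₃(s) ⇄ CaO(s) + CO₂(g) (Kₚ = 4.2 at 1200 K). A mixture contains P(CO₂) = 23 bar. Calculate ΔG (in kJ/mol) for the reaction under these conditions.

ΔG = 17.0 kJ/mol

(CaCO₃, CaO are pure solids — omitted from Qₚ.)
Qₚ = P(CO₂) = 23.0
ΔG = RT ln(Qₚ/Kₚ) = (8.314 J mol⁻¹ K⁻¹)(1200 K) × ln(23.0/4.2)
   = (9.977 kJ/mol)(1.700) = 17.0 kJ/mol
ΔG > 0, so the forward reaction is non-spontaneous (proceeds in reverse).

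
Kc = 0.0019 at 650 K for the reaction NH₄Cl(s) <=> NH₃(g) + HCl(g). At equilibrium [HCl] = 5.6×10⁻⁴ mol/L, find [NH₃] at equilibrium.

(NH₄Cl is a pure solid — omitted from Kc.)
At equilibrium, Kc = [NH₃]·[HCl] = 0.0019.
([NH₃])·(5.6×10⁻⁴) = 0.0019
[NH₃] = 3.39 = 3.4 mol/L

[NH₃] = 3.4 mol/L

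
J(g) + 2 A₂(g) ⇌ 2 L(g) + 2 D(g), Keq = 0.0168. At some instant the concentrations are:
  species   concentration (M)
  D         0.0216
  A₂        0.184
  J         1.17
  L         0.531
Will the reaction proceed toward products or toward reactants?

toward products

Q = [L]²·[D]² / ([J]·[A₂]²) = (0.531)²·(0.0216)² / ((1.17)·(0.184)²) = 0.00332
Q = 0.00332 < Keq = 0.0168, so the forward reaction proceeds.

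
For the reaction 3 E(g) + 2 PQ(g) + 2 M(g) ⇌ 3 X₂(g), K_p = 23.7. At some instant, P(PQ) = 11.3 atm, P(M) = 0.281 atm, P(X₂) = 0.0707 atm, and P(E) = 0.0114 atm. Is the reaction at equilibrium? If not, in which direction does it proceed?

at equilibrium

Q_p = P(X₂)³ / (P(E)³·P(PQ)²·P(M)²) = (0.0707)³ / ((0.0114)³·(11.3)²·(0.281)²) = 23.7
Q_p = 23.7 = K_p, so the system is already at equilibrium.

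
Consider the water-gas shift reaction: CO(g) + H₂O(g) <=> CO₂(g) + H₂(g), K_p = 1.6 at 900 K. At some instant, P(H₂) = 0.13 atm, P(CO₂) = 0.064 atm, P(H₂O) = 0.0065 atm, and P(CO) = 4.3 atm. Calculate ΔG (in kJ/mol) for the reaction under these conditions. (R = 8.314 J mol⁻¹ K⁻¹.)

Q_p = P(CO₂)·P(H₂) / (P(CO)·P(H₂O)) = (0.064)·(0.13) / ((4.3)·(0.0065)) = 0.298
ΔG = RT ln(Q_p/K_p) = (8.314 J mol⁻¹ K⁻¹)(900 K) × ln(0.298/1.6)
   = (7.483 kJ/mol)(-1.681) = -12.6 kJ/mol
ΔG < 0, so the forward reaction is spontaneous (proceeds forward).

ΔG = -12.6 kJ/mol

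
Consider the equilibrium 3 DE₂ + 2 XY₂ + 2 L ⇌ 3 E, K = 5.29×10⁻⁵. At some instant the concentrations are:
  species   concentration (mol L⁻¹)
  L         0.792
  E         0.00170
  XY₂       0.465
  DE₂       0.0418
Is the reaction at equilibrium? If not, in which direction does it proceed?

Q = [E]³ / ([DE₂]³·[XY₂]²·[L]²) = (0.00170)³ / ((0.0418)³·(0.465)²·(0.792)²) = 4.96×10⁻⁴
Q = 4.96×10⁻⁴ > K = 5.29×10⁻⁵, so the reverse reaction proceeds.

toward reactants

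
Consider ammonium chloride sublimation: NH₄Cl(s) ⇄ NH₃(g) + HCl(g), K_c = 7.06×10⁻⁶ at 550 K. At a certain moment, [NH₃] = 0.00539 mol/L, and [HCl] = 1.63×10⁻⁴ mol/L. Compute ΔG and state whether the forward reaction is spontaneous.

(NH₄Cl is a pure solid — omitted from Q_c.)
Q_c = [NH₃]·[HCl] = (0.00539)·(1.63×10⁻⁴) = 8.79×10⁻⁷
ΔG = RT ln(Q_c/K_c) = (8.314 J mol⁻¹ K⁻¹)(550 K) × ln(8.79×10⁻⁷/7.06×10⁻⁶)
   = (4.573 kJ/mol)(-2.083) = -9.53 kJ/mol
ΔG < 0, so the forward reaction is spontaneous (proceeds forward).

ΔG = -9.53 kJ/mol; the forward reaction is spontaneous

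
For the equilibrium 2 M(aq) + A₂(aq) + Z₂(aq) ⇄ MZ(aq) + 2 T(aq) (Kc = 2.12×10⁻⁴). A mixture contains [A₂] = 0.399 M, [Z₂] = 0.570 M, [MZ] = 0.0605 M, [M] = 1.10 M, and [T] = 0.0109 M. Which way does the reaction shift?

to the right

Qc = [MZ]·[T]² / ([M]²·[A₂]·[Z₂]) = (0.0605)·(0.0109)² / ((1.10)²·(0.399)·(0.570)) = 2.61×10⁻⁵
Qc = 2.61×10⁻⁵ < Kc = 2.12×10⁻⁴, so the forward reaction proceeds.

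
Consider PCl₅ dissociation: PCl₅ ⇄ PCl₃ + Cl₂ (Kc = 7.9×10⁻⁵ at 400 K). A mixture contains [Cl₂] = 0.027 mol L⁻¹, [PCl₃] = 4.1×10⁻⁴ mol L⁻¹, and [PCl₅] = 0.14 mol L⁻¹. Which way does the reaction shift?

Qc = [PCl₃]·[Cl₂] / [PCl₅] = (4.1×10⁻⁴)·(0.027) / (0.14) = 7.9×10⁻⁵
Qc = 7.9×10⁻⁵ = Kc, so the system is already at equilibrium.

no net change (already at equilibrium)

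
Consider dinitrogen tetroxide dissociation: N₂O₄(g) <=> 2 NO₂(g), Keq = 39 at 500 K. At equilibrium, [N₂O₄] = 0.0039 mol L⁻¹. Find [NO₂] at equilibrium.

At equilibrium, Keq = [NO₂]² / [N₂O₄] = 39.
([NO₂])² / (0.0039) = 39
[NO₂]² = 0.152 ⇒ [NO₂] = 0.39 mol L⁻¹

[NO₂] = 0.39 mol L⁻¹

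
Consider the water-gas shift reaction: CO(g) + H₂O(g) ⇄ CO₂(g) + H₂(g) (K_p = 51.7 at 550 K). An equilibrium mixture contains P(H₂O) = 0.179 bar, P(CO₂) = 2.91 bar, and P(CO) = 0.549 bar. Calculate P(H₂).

At equilibrium, K_p = P(CO₂)·P(H₂) / (P(CO)·P(H₂O)) = 51.7.
(2.91)·(P(H₂)) / ((0.549)·(0.179)) = 51.7
P(H₂) = 1.75 bar

P(H₂) = 1.75 bar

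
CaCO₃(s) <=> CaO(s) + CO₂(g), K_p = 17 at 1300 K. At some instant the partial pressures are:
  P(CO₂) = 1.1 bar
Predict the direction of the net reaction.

(CaCO₃, CaO are pure solids — omitted from Q_p.)
Q_p = P(CO₂) = 1.1
Q_p = 1.1 < K_p = 17, so the forward reaction proceeds.

toward products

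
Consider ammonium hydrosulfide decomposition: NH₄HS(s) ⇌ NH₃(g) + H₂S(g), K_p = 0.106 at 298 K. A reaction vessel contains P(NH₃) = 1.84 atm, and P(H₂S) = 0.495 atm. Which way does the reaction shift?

(NH₄HS is a pure solid — omitted from Q_p.)
Q_p = P(NH₃)·P(H₂S) = (1.84)·(0.495) = 0.911
Q_p = 0.911 > K_p = 0.106, so the reverse reaction proceeds.

toward reactants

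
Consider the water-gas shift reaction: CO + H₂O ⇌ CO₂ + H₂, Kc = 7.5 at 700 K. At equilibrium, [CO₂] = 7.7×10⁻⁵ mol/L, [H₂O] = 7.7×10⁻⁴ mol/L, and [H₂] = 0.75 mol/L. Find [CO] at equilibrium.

At equilibrium, Kc = [CO₂]·[H₂] / ([CO]·[H₂O]) = 7.5.
(7.7×10⁻⁵)·(0.75) / (([CO])·(7.7×10⁻⁴)) = 7.5
[CO] = 0.0100 = 0.010 mol/L

[CO] = 0.010 mol/L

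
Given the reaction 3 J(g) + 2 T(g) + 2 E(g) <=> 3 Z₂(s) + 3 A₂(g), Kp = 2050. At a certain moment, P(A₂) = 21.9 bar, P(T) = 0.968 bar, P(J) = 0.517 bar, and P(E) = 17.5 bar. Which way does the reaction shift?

(Z₂ is a pure solid — omitted from Qp.)
Qp = P(A₂)³ / (P(J)³·P(T)²·P(E)²) = (21.9)³ / ((0.517)³·(0.968)²·(17.5)²) = 265
Qp = 265 < Kp = 2050, so the forward reaction proceeds.

to the right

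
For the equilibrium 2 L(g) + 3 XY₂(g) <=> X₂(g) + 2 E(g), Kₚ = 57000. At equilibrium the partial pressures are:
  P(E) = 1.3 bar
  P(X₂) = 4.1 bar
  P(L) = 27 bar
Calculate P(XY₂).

P(XY₂) = 0.0055 bar

At equilibrium, Kₚ = P(X₂)·P(E)² / (P(L)²·P(XY₂)³) = 57000.
(4.1)·(1.3)² / ((27)²·(P(XY₂))³) = 57000
P(XY₂)³ = 1.67e-7 ⇒ P(XY₂) = 0.0055 bar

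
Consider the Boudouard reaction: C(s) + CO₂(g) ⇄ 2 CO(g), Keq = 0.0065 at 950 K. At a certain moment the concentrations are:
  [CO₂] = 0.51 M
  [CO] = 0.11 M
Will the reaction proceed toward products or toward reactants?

(C is a pure solid — omitted from Q.)
Q = [CO]² / [CO₂] = (0.11)² / (0.51) = 0.024
Q = 0.024 > Keq = 0.0065, so the reverse reaction proceeds.

in the reverse direction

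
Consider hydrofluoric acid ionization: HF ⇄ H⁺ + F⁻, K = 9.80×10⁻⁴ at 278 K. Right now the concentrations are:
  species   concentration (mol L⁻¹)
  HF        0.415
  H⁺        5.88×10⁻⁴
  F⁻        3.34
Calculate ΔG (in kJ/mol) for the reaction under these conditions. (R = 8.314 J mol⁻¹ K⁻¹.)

Q = [H⁺]·[F⁻] / [HF] = (5.88×10⁻⁴)·(3.34) / (0.415) = 0.00473
ΔG = RT ln(Q/K) = (8.314 J mol⁻¹ K⁻¹)(278 K) × ln(0.00473/9.80×10⁻⁴)
   = (2.311 kJ/mol)(1.574) = 3.64 kJ/mol
ΔG > 0, so the forward reaction is non-spontaneous (proceeds in reverse).

ΔG = 3.64 kJ/mol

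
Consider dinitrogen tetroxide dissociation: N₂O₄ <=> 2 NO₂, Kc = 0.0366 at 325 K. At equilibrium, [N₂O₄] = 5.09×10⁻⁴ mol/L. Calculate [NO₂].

At equilibrium, Kc = [NO₂]² / [N₂O₄] = 0.0366.
([NO₂])² / (5.09×10⁻⁴) = 0.0366
[NO₂]² = 1.86×10⁻⁵ ⇒ [NO₂] = 0.00432 mol/L

[NO₂] = 0.00432 mol/L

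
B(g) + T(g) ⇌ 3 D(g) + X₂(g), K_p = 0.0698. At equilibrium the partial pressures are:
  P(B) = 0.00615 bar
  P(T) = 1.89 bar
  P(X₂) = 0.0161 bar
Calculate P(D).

At equilibrium, K_p = P(D)³·P(X₂) / (P(B)·P(T)) = 0.0698.
(P(D))³·(0.0161) / ((0.00615)·(1.89)) = 0.0698
P(D)³ = 0.0504 ⇒ P(D) = 0.369 bar

P(D) = 0.369 bar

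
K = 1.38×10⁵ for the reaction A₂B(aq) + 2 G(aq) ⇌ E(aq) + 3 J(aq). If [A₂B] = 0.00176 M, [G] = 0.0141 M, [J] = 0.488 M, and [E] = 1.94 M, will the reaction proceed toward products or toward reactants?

Q = [E]·[J]³ / ([A₂B]·[G]²) = (1.94)·(0.488)³ / ((0.00176)·(0.0141)²) = 6.44×10⁵
Q = 6.44×10⁵ > K = 1.38×10⁵, so the reverse reaction proceeds.

to the left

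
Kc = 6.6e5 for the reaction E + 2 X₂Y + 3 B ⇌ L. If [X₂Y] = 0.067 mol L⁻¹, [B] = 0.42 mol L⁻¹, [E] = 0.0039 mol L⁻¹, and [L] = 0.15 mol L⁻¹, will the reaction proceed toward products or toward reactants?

Qc = [L] / ([E]·[X₂Y]²·[B]³) = (0.15) / ((0.0039)·(0.067)²·(0.42)³) = 1.2e5
Qc = 1.2e5 < Kc = 6.6e5, so the forward reaction proceeds.

toward products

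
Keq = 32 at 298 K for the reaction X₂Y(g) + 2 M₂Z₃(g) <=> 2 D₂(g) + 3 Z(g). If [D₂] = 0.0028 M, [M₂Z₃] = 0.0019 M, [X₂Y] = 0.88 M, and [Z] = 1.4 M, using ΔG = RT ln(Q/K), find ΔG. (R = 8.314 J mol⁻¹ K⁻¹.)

ΔG = -3.85 kJ/mol

Q = [D₂]²·[Z]³ / ([X₂Y]·[M₂Z₃]²) = (0.0028)²·(1.4)³ / ((0.88)·(0.0019)²) = 6.77
ΔG = RT ln(Q/Keq) = (8.314 J mol⁻¹ K⁻¹)(298 K) × ln(6.77/32)
   = (2.478 kJ/mol)(-1.553) = -3.85 kJ/mol
ΔG < 0, so the forward reaction is spontaneous (proceeds forward).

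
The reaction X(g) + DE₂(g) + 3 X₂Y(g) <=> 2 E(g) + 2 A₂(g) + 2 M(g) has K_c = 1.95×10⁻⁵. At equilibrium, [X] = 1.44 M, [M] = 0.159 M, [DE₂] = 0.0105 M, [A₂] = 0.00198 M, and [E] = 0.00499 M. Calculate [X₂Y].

[X₂Y] = 0.0203 M

At equilibrium, K_c = [E]²·[A₂]²·[M]² / ([X]·[DE₂]·[X₂Y]³) = 1.95×10⁻⁵.
(0.00499)²·(0.00198)²·(0.159)² / ((1.44)·(0.0105)·([X₂Y])³) = 1.95×10⁻⁵
[X₂Y]³ = 8.37×10⁻⁶ ⇒ [X₂Y] = 0.0203 M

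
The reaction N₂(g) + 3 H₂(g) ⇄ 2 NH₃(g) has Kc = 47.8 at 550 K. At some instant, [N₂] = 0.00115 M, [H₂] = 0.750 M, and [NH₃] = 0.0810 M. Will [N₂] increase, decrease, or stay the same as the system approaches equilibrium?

decrease

Qc = [NH₃]² / ([N₂]·[H₂]³) = (0.0810)² / ((0.00115)·(0.750)³) = 13.5
Qc = 13.5 < Kc = 47.8: net forward reaction.
N₂ is a reactant, so it decreases.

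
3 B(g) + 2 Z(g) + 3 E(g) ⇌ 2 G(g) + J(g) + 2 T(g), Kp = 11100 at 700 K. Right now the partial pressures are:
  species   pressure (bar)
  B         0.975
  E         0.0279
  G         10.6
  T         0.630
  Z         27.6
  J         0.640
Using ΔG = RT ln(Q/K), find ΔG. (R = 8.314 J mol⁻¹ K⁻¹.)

ΔG = -10.4 kJ/mol

Qp = P(G)²·P(J)·P(T)² / (P(B)³·P(Z)²·P(E)³) = (10.6)²·(0.640)·(0.630)² / ((0.975)³·(27.6)²·(0.0279)³) = 1860
ΔG = RT ln(Qp/Kp) = (8.314 J mol⁻¹ K⁻¹)(700 K) × ln(1860/11100)
   = (5.820 kJ/mol)(-1.786) = -10.4 kJ/mol
ΔG < 0, so the forward reaction is spontaneous (proceeds forward).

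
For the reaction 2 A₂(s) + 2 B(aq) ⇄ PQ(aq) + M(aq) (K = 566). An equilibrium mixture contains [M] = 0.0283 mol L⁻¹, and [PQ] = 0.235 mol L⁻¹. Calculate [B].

(A₂ is a pure solid — omitted from K.)
At equilibrium, K = [PQ]·[M] / [B]² = 566.
(0.235)·(0.0283) / ([B])² = 566
[B]² = 1.17e-5 ⇒ [B] = 0.00343 mol L⁻¹

[B] = 0.00343 mol L⁻¹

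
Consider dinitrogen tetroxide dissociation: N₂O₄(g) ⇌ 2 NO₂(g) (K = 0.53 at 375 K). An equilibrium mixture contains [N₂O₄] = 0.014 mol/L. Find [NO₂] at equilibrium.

At equilibrium, K = [NO₂]² / [N₂O₄] = 0.53.
([NO₂])² / (0.014) = 0.53
[NO₂]² = 0.00742 ⇒ [NO₂] = 0.086 mol/L

[NO₂] = 0.086 mol/L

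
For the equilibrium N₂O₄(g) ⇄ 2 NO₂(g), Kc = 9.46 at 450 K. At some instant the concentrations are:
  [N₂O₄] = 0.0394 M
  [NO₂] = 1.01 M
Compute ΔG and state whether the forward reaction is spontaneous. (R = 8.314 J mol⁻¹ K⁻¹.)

Qc = [NO₂]² / [N₂O₄] = (1.01)² / (0.0394) = 25.9
ΔG = RT ln(Qc/Kc) = (8.314 J mol⁻¹ K⁻¹)(450 K) × ln(25.9/9.46)
   = (3.741 kJ/mol)(1.007) = 3.77 kJ/mol
ΔG > 0, so the forward reaction is non-spontaneous (proceeds in reverse).

ΔG = 3.77 kJ/mol; the forward reaction is non-spontaneous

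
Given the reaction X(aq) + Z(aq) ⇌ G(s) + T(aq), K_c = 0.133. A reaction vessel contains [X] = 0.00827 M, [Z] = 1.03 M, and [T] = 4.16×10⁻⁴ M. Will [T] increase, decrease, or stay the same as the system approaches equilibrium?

increase

(G is a pure solid — omitted from Q_c.)
Q_c = [T] / ([X]·[Z]) = (4.16×10⁻⁴) / ((0.00827)·(1.03)) = 0.0488
Q_c = 0.0488 < K_c = 0.133: net forward reaction.
T is a product, so it increases.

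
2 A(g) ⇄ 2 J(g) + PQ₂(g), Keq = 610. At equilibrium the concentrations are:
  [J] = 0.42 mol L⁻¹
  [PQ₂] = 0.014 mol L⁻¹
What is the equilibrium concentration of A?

[A] = 0.0020 mol L⁻¹

At equilibrium, Keq = [J]²·[PQ₂] / [A]² = 610.
(0.42)²·(0.014) / ([A])² = 610
[A]² = 4.05×10⁻⁶ ⇒ [A] = 0.0020 mol L⁻¹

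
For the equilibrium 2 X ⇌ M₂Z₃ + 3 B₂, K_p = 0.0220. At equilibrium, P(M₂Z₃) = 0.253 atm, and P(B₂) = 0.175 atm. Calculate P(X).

P(X) = 0.248 atm

At equilibrium, K_p = P(M₂Z₃)·P(B₂)³ / P(X)² = 0.0220.
(0.253)·(0.175)³ / (P(X))² = 0.0220
P(X)² = 0.0616 ⇒ P(X) = 0.248 atm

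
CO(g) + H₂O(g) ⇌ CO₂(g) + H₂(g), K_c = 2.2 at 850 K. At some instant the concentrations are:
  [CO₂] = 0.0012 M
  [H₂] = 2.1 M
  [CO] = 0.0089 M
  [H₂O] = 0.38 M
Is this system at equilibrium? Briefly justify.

no; Q < K, reaction proceeds forward

Q_c = [CO₂]·[H₂] / ([CO]·[H₂O]) = (0.0012)·(2.1) / ((0.0089)·(0.38)) = 0.75
Q_c = 0.75 < K_c = 2.2: net forward reaction.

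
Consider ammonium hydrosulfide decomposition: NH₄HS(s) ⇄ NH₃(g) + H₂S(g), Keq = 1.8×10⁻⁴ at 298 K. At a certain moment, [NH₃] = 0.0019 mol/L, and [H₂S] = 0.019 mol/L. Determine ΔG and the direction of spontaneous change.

ΔG = -3.98 kJ/mol; the forward reaction is spontaneous

(NH₄HS is a pure solid — omitted from Q.)
Q = [NH₃]·[H₂S] = (0.0019)·(0.019) = 3.61×10⁻⁵
ΔG = RT ln(Q/Keq) = (8.314 J mol⁻¹ K⁻¹)(298 K) × ln(3.61×10⁻⁵/1.8×10⁻⁴)
   = (2.478 kJ/mol)(-1.607) = -3.98 kJ/mol
ΔG < 0, so the forward reaction is spontaneous (proceeds forward).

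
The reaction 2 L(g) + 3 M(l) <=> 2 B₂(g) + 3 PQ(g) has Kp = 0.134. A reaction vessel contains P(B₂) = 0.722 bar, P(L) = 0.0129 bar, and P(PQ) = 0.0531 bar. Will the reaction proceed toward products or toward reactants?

in the reverse direction

(M is a pure liquid — omitted from Qp.)
Qp = P(B₂)²·P(PQ)³ / P(L)² = (0.722)²·(0.0531)³ / (0.0129)² = 0.469
Qp = 0.469 > Kp = 0.134, so the reverse reaction proceeds.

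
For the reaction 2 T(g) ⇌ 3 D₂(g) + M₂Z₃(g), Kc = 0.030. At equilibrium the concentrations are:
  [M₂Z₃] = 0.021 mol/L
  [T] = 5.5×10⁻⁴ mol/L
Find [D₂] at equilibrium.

At equilibrium, Kc = [D₂]³·[M₂Z₃] / [T]² = 0.030.
([D₂])³·(0.021) / (5.5×10⁻⁴)² = 0.030
[D₂]³ = 4.32×10⁻⁷ ⇒ [D₂] = 0.0076 mol/L

[D₂] = 0.0076 mol/L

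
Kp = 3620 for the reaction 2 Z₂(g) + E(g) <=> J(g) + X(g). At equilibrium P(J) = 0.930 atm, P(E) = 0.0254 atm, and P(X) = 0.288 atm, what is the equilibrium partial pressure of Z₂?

At equilibrium, Kp = P(J)·P(X) / (P(Z₂)²·P(E)) = 3620.
(0.930)·(0.288) / ((P(Z₂))²·(0.0254)) = 3620
P(Z₂)² = 0.00291 ⇒ P(Z₂) = 0.0540 atm

P(Z₂) = 0.0540 atm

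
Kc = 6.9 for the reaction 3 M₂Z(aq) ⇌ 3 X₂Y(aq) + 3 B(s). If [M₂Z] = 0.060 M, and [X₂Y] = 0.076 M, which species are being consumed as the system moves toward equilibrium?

(B is a pure solid — omitted from Qc.)
Qc = [X₂Y]³ / [M₂Z]³ = (0.076)³ / (0.060)³ = 2.0
Qc = 2.0 < Kc = 6.9: net forward reaction.

M₂Z (reactants)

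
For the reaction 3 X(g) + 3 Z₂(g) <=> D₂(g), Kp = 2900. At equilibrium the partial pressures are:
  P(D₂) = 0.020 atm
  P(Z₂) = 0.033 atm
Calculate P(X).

At equilibrium, Kp = P(D₂) / (P(X)³·P(Z₂)³) = 2900.
(0.020) / ((P(X))³·(0.033)³) = 2900
P(X)³ = 0.192 ⇒ P(X) = 0.58 atm

P(X) = 0.58 atm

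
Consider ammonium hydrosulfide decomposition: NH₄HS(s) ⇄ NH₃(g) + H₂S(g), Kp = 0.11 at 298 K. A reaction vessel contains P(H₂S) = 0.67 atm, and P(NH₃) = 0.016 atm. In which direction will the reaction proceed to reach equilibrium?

(NH₄HS is a pure solid — omitted from Qp.)
Qp = P(NH₃)·P(H₂S) = (0.016)·(0.67) = 0.011
Qp = 0.011 < Kp = 0.11, so the forward reaction proceeds.

to the right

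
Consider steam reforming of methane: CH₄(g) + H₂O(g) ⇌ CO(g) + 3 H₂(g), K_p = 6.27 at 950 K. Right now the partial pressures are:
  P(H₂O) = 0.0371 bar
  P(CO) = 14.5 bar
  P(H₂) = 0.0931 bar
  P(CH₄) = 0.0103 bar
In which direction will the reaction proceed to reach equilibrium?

reverse (toward reactants)

Q_p = P(CO)·P(H₂)³ / (P(CH₄)·P(H₂O)) = (14.5)·(0.0931)³ / ((0.0103)·(0.0371)) = 30.6
Q_p = 30.6 > K_p = 6.27, so the reverse reaction proceeds.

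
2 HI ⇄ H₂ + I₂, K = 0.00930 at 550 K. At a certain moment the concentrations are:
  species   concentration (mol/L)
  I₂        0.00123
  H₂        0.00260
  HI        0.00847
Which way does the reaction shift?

Q = [H₂]·[I₂] / [HI]² = (0.00260)·(0.00123) / (0.00847)² = 0.0446
Q = 0.0446 > K = 0.00930, so the reverse reaction proceeds.

to the left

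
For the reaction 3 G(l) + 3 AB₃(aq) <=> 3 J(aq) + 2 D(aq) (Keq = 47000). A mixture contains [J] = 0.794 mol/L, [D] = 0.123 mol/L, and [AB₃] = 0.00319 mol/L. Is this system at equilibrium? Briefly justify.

(G is a pure liquid — omitted from Q.)
Q = [J]³·[D]² / [AB₃]³ = (0.794)³·(0.123)² / (0.00319)³ = 2.33×10⁵
Q = 2.33×10⁵ > Keq = 47000: net reverse reaction.

no; Q > K, reaction proceeds in reverse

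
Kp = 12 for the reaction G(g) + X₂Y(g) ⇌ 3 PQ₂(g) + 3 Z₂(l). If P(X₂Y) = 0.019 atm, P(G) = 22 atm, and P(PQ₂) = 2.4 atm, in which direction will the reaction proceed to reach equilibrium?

reverse (toward reactants)

(Z₂ is a pure liquid — omitted from Qp.)
Qp = P(PQ₂)³ / (P(G)·P(X₂Y)) = (2.4)³ / ((22)·(0.019)) = 33
Qp = 33 > Kp = 12, so the reverse reaction proceeds.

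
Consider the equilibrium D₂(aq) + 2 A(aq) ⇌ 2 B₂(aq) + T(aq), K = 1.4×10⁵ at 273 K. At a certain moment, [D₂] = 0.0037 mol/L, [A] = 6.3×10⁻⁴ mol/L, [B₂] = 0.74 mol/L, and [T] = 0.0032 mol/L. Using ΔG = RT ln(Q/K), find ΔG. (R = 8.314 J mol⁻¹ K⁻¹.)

ΔG = 4.86 kJ/mol

Q = [B₂]²·[T] / ([D₂]·[A]²) = (0.74)²·(0.0032) / ((0.0037)·(6.3×10⁻⁴)²) = 1.19×10⁶
ΔG = RT ln(Q/K) = (8.314 J mol⁻¹ K⁻¹)(273 K) × ln(1.19×10⁶/1.4×10⁵)
   = (2.270 kJ/mol)(2.140) = 4.86 kJ/mol
ΔG > 0, so the forward reaction is non-spontaneous (proceeds in reverse).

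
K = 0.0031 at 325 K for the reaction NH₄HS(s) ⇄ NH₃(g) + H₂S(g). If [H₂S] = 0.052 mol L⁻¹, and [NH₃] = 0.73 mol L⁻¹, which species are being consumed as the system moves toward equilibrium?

NH₃, H₂S (products)

(NH₄HS is a pure solid — omitted from Q.)
Q = [NH₃]·[H₂S] = (0.73)·(0.052) = 0.038
Q = 0.038 > K = 0.0031: net reverse reaction.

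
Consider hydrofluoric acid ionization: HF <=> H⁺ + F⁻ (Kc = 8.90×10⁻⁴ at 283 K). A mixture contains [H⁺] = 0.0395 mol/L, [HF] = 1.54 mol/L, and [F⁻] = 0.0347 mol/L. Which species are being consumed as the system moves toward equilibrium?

none (at equilibrium)

Qc = [H⁺]·[F⁻] / [HF] = (0.0395)·(0.0347) / (1.54) = 8.90×10⁻⁴
Qc = 8.90×10⁻⁴ = Kc; the system is at equilibrium.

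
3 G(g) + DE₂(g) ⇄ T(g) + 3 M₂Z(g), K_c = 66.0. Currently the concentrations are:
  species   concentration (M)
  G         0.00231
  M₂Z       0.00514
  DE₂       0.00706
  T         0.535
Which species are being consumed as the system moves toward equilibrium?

T, M₂Z (products)

Q_c = [T]·[M₂Z]³ / ([G]³·[DE₂]) = (0.535)·(0.00514)³ / ((0.00231)³·(0.00706)) = 835
Q_c = 835 > K_c = 66.0: net reverse reaction.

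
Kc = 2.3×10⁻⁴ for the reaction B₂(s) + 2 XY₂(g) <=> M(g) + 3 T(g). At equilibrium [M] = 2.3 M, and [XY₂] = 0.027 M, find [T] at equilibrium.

[T] = 0.0042 M

(B₂ is a pure solid — omitted from Kc.)
At equilibrium, Kc = [M]·[T]³ / [XY₂]² = 2.3×10⁻⁴.
(2.3)·([T])³ / (0.027)² = 2.3×10⁻⁴
[T]³ = 7.29×10⁻⁸ ⇒ [T] = 0.0042 M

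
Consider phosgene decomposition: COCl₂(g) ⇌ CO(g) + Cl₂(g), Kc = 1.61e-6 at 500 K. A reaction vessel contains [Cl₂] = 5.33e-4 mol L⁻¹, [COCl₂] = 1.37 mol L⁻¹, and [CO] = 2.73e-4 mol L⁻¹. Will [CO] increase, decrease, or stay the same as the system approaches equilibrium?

increase

Qc = [CO]·[Cl₂] / [COCl₂] = (2.73e-4)·(5.33e-4) / (1.37) = 1.06e-7
Qc = 1.06e-7 < Kc = 1.61e-6: net forward reaction.
CO is a product, so it increases.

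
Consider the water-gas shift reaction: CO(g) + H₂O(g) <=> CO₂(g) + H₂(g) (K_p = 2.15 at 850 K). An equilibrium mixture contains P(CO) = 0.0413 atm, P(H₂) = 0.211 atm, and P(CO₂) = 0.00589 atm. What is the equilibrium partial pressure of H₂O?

P(H₂O) = 0.0140 atm

At equilibrium, K_p = P(CO₂)·P(H₂) / (P(CO)·P(H₂O)) = 2.15.
(0.00589)·(0.211) / ((0.0413)·(P(H₂O))) = 2.15
P(H₂O) = 0.0140 atm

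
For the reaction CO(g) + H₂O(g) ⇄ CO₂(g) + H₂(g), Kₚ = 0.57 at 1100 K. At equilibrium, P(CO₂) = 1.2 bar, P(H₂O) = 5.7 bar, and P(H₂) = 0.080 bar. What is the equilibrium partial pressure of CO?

At equilibrium, Kₚ = P(CO₂)·P(H₂) / (P(CO)·P(H₂O)) = 0.57.
(1.2)·(0.080) / ((P(CO))·(5.7)) = 0.57
P(CO) = 0.0295 = 0.030 bar

P(CO) = 0.030 bar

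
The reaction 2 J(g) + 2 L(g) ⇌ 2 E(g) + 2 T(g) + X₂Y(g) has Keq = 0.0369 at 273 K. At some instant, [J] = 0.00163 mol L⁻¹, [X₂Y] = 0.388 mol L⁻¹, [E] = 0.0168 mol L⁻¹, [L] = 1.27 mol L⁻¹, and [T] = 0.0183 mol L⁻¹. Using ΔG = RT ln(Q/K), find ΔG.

ΔG = -3.32 kJ/mol

Q = [E]²·[T]²·[X₂Y] / ([J]²·[L]²) = (0.0168)²·(0.0183)²·(0.388) / ((0.00163)²·(1.27)²) = 0.00856
ΔG = RT ln(Q/Keq) = (8.314 J mol⁻¹ K⁻¹)(273 K) × ln(0.00856/0.0369)
   = (2.270 kJ/mol)(-1.461) = -3.32 kJ/mol
ΔG < 0, so the forward reaction is spontaneous (proceeds forward).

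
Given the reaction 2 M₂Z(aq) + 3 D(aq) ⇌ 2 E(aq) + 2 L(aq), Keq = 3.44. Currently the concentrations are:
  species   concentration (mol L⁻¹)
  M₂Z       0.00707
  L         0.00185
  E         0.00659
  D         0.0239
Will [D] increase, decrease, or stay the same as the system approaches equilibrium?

decrease

Q = [E]²·[L]² / ([M₂Z]²·[D]³) = (0.00659)²·(0.00185)² / ((0.00707)²·(0.0239)³) = 0.218
Q = 0.218 < Keq = 3.44: net forward reaction.
D is a reactant, so it decreases.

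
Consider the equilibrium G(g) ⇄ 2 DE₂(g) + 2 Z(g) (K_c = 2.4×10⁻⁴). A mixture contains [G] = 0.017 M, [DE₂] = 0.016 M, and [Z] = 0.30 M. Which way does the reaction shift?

Q_c = [DE₂]²·[Z]² / [G] = (0.016)²·(0.30)² / (0.017) = 0.0014
Q_c = 0.0014 > K_c = 2.4×10⁻⁴, so the reverse reaction proceeds.

reverse (toward reactants)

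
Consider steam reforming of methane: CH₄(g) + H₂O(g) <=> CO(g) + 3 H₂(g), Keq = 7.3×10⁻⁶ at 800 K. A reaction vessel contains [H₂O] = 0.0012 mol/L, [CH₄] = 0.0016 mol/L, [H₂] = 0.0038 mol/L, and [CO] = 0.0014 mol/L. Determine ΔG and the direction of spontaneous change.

ΔG = 11.3 kJ/mol; the forward reaction is non-spontaneous

Q = [CO]·[H₂]³ / ([CH₄]·[H₂O]) = (0.0014)·(0.0038)³ / ((0.0016)·(0.0012)) = 4.00×10⁻⁵
ΔG = RT ln(Q/Keq) = (8.314 J mol⁻¹ K⁻¹)(800 K) × ln(4.00×10⁻⁵/7.3×10⁻⁶)
   = (6.651 kJ/mol)(1.701) = 11.3 kJ/mol
ΔG > 0, so the forward reaction is non-spontaneous (proceeds in reverse).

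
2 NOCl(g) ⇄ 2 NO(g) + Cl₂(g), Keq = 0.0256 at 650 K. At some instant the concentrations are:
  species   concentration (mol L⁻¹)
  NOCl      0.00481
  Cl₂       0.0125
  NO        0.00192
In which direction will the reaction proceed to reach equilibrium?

forward (toward products)

Q = [NO]²·[Cl₂] / [NOCl]² = (0.00192)²·(0.0125) / (0.00481)² = 0.00199
Q = 0.00199 < Keq = 0.0256, so the forward reaction proceeds.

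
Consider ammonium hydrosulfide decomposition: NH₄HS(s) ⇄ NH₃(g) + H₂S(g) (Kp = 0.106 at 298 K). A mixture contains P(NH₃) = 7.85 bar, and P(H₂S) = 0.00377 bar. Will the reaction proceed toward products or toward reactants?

forward (toward products)

(NH₄HS is a pure solid — omitted from Qp.)
Qp = P(NH₃)·P(H₂S) = (7.85)·(0.00377) = 0.0296
Qp = 0.0296 < Kp = 0.106, so the forward reaction proceeds.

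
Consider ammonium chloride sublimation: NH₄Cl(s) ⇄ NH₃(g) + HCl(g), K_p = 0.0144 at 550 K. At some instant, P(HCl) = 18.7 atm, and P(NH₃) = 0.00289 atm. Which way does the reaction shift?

(NH₄Cl is a pure solid — omitted from Q_p.)
Q_p = P(NH₃)·P(HCl) = (0.00289)·(18.7) = 0.0540
Q_p = 0.0540 > K_p = 0.0144, so the reverse reaction proceeds.

to the left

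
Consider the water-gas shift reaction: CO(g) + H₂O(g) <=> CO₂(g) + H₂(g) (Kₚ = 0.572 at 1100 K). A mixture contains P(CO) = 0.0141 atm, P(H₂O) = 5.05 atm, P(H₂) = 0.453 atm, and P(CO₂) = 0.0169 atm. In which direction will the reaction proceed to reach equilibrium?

Qₚ = P(CO₂)·P(H₂) / (P(CO)·P(H₂O)) = (0.0169)·(0.453) / ((0.0141)·(5.05)) = 0.108
Qₚ = 0.108 < Kₚ = 0.572, so the forward reaction proceeds.

toward products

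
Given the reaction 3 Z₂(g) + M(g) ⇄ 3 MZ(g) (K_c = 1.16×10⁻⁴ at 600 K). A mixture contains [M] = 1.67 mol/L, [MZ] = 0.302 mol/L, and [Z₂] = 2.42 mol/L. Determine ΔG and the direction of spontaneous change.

ΔG = 11.5 kJ/mol; the forward reaction is non-spontaneous

Q_c = [MZ]³ / ([Z₂]³·[M]) = (0.302)³ / ((2.42)³·(1.67)) = 0.00116
ΔG = RT ln(Q_c/K_c) = (8.314 J mol⁻¹ K⁻¹)(600 K) × ln(0.00116/1.16×10⁻⁴)
   = (4.988 kJ/mol)(2.303) = 11.5 kJ/mol
ΔG > 0, so the forward reaction is non-spontaneous (proceeds in reverse).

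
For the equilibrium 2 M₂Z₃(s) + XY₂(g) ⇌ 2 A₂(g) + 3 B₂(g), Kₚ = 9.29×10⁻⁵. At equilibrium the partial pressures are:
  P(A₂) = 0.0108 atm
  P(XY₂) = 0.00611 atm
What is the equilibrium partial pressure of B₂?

(M₂Z₃ is a pure solid — omitted from Kₚ.)
At equilibrium, Kₚ = P(A₂)²·P(B₂)³ / P(XY₂) = 9.29×10⁻⁵.
(0.0108)²·(P(B₂))³ / (0.00611) = 9.29×10⁻⁵
P(B₂)³ = 0.00487 ⇒ P(B₂) = 0.169 atm

P(B₂) = 0.169 atm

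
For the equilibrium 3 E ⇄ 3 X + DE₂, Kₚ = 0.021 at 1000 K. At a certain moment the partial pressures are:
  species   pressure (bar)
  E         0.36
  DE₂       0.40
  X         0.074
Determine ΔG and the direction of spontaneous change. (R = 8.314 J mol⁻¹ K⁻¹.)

Qₚ = P(X)³·P(DE₂) / P(E)³ = (0.074)³·(0.40) / (0.36)³ = 0.00347
ΔG = RT ln(Qₚ/Kₚ) = (8.314 J mol⁻¹ K⁻¹)(1000 K) × ln(0.00347/0.021)
   = (8.314 kJ/mol)(-1.800) = -15.0 kJ/mol
ΔG < 0, so the forward reaction is spontaneous (proceeds forward).

ΔG = -15.0 kJ/mol; the forward reaction is spontaneous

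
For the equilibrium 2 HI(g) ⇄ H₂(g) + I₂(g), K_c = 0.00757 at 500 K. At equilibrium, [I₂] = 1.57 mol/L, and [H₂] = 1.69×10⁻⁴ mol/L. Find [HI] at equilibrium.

[HI] = 0.187 mol/L

At equilibrium, K_c = [H₂]·[I₂] / [HI]² = 0.00757.
(1.69×10⁻⁴)·(1.57) / ([HI])² = 0.00757
[HI]² = 0.0351 ⇒ [HI] = 0.187 mol/L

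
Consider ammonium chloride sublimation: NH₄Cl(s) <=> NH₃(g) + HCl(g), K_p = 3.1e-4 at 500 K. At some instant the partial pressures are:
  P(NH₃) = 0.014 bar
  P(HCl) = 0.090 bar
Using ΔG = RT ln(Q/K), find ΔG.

ΔG = 5.83 kJ/mol

(NH₄Cl is a pure solid — omitted from Q_p.)
Q_p = P(NH₃)·P(HCl) = (0.014)·(0.090) = 0.00126
ΔG = RT ln(Q_p/K_p) = (8.314 J mol⁻¹ K⁻¹)(500 K) × ln(0.00126/3.1e-4)
   = (4.157 kJ/mol)(1.402) = 5.83 kJ/mol
ΔG > 0, so the forward reaction is non-spontaneous (proceeds in reverse).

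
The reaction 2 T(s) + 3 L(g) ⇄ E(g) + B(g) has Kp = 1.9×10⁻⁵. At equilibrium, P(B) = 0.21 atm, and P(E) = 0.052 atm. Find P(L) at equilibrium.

(T is a pure solid — omitted from Kp.)
At equilibrium, Kp = P(E)·P(B) / P(L)³ = 1.9×10⁻⁵.
(0.052)·(0.21) / (P(L))³ = 1.9×10⁻⁵
P(L)³ = 575 ⇒ P(L) = 8.3 atm

P(L) = 8.3 atm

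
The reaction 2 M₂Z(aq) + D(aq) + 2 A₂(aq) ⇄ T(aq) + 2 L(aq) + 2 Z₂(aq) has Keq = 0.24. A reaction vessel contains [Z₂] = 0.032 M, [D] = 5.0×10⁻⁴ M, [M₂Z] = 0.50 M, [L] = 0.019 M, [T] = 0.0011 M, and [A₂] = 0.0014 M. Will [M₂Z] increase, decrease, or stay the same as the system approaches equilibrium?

Q = [T]·[L]²·[Z₂]² / ([M₂Z]²·[D]·[A₂]²) = (0.0011)·(0.019)²·(0.032)² / ((0.50)²·(5.0×10⁻⁴)·(0.0014)²) = 1.7
Q = 1.7 > Keq = 0.24: net reverse reaction.
M₂Z is a reactant, so it increases.

increase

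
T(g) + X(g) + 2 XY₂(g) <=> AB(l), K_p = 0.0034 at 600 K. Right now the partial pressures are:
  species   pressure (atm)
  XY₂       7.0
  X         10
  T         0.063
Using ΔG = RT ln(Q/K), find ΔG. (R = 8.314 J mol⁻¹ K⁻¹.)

(AB is a pure liquid — omitted from Q_p.)
Q_p = 1 / (P(T)·P(X)·P(XY₂)²) = 1 / ((0.063)·(10)·(7.0)²) = 0.0324
ΔG = RT ln(Q_p/K_p) = (8.314 J mol⁻¹ K⁻¹)(600 K) × ln(0.0324/0.0034)
   = (4.988 kJ/mol)(2.254) = 11.2 kJ/mol
ΔG > 0, so the forward reaction is non-spontaneous (proceeds in reverse).

ΔG = 11.2 kJ/mol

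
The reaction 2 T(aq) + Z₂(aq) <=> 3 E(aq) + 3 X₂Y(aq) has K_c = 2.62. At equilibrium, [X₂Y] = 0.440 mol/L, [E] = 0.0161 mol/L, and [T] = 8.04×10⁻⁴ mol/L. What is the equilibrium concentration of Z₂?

[Z₂] = 0.210 mol/L

At equilibrium, K_c = [E]³·[X₂Y]³ / ([T]²·[Z₂]) = 2.62.
(0.0161)³·(0.440)³ / ((8.04×10⁻⁴)²·([Z₂])) = 2.62
[Z₂] = 0.210 mol/L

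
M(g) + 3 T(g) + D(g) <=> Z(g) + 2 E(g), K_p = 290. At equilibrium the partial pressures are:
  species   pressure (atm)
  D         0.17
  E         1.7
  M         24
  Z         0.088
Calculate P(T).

At equilibrium, K_p = P(Z)·P(E)² / (P(M)·P(T)³·P(D)) = 290.
(0.088)·(1.7)² / ((24)·(P(T))³·(0.17)) = 290
P(T)³ = 2.15×10⁻⁴ ⇒ P(T) = 0.060 atm

P(T) = 0.060 atm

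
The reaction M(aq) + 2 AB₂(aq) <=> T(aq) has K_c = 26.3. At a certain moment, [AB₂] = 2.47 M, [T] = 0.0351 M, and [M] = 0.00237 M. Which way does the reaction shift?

to the right

Q_c = [T] / ([M]·[AB₂]²) = (0.0351) / ((0.00237)·(2.47)²) = 2.43
Q_c = 2.43 < K_c = 26.3, so the forward reaction proceeds.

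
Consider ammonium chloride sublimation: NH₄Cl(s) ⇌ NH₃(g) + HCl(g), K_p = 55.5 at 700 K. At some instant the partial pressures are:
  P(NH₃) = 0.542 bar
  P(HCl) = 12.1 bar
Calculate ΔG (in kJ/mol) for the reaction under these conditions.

(NH₄Cl is a pure solid — omitted from Q_p.)
Q_p = P(NH₃)·P(HCl) = (0.542)·(12.1) = 6.56
ΔG = RT ln(Q_p/K_p) = (8.314 J mol⁻¹ K⁻¹)(700 K) × ln(6.56/55.5)
   = (5.820 kJ/mol)(-2.135) = -12.4 kJ/mol
ΔG < 0, so the forward reaction is spontaneous (proceeds forward).

ΔG = -12.4 kJ/mol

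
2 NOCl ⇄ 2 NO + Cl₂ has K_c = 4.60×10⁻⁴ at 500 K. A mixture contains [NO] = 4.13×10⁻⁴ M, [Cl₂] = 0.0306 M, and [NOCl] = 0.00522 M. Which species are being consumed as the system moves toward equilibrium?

NOCl (reactants)

Q_c = [NO]²·[Cl₂] / [NOCl]² = (4.13×10⁻⁴)²·(0.0306) / (0.00522)² = 1.92×10⁻⁴
Q_c = 1.92×10⁻⁴ < K_c = 4.60×10⁻⁴: net forward reaction.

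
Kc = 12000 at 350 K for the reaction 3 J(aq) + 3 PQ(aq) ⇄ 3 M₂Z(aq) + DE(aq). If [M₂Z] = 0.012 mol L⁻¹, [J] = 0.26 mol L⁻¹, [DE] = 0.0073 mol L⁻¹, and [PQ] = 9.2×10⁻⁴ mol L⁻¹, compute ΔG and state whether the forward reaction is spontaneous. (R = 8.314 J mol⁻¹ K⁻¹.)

Qc = [M₂Z]³·[DE] / ([J]³·[PQ]³) = (0.012)³·(0.0073) / ((0.26)³·(9.2×10⁻⁴)³) = 922
ΔG = RT ln(Qc/Kc) = (8.314 J mol⁻¹ K⁻¹)(350 K) × ln(922/12000)
   = (2.910 kJ/mol)(-2.566) = -7.47 kJ/mol
ΔG < 0, so the forward reaction is spontaneous (proceeds forward).

ΔG = -7.47 kJ/mol; the forward reaction is spontaneous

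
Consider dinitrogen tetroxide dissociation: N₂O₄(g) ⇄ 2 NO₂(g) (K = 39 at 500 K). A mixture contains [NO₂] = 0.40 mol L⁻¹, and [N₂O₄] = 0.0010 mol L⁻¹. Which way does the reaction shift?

Q = [NO₂]² / [N₂O₄] = (0.40)² / (0.0010) = 160
Q = 160 > K = 39, so the reverse reaction proceeds.

reverse (toward reactants)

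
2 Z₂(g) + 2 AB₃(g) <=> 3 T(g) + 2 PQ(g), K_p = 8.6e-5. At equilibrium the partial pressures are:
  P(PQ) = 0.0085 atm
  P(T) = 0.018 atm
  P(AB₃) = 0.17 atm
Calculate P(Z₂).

P(Z₂) = 0.013 atm

At equilibrium, K_p = P(T)³·P(PQ)² / (P(Z₂)²·P(AB₃)²) = 8.6e-5.
(0.018)³·(0.0085)² / ((P(Z₂))²·(0.17)²) = 8.6e-5
P(Z₂)² = 1.70e-4 ⇒ P(Z₂) = 0.013 atm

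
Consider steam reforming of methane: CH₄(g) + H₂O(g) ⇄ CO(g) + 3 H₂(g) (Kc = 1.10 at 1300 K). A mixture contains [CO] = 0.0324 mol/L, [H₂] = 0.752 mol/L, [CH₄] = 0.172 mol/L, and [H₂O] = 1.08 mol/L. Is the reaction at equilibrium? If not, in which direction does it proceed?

forward (toward products)

Qc = [CO]·[H₂]³ / ([CH₄]·[H₂O]) = (0.0324)·(0.752)³ / ((0.172)·(1.08)) = 0.0742
Qc = 0.0742 < Kc = 1.10, so the forward reaction proceeds.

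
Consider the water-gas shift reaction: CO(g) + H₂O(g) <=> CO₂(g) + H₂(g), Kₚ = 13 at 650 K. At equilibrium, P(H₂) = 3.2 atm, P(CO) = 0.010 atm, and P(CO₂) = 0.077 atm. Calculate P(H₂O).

P(H₂O) = 1.9 atm

At equilibrium, Kₚ = P(CO₂)·P(H₂) / (P(CO)·P(H₂O)) = 13.
(0.077)·(3.2) / ((0.010)·(P(H₂O))) = 13
P(H₂O) = 1.90 = 1.9 atm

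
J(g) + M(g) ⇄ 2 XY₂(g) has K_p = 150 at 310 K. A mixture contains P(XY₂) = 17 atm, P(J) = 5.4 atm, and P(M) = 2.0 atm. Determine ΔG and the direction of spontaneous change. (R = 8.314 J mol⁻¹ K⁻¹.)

ΔG = -4.44 kJ/mol; the forward reaction is spontaneous

Q_p = P(XY₂)² / (P(J)·P(M)) = (17)² / ((5.4)·(2.0)) = 26.8
ΔG = RT ln(Q_p/K_p) = (8.314 J mol⁻¹ K⁻¹)(310 K) × ln(26.8/150)
   = (2.577 kJ/mol)(-1.722) = -4.44 kJ/mol
ΔG < 0, so the forward reaction is spontaneous (proceeds forward).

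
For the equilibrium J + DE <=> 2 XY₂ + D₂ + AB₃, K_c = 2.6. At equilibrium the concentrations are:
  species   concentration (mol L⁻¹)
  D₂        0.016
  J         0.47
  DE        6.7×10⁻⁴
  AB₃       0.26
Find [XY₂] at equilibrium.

At equilibrium, K_c = [XY₂]²·[D₂]·[AB₃] / ([J]·[DE]) = 2.6.
([XY₂])²·(0.016)·(0.26) / ((0.47)·(6.7×10⁻⁴)) = 2.6
[XY₂]² = 0.197 ⇒ [XY₂] = 0.44 mol L⁻¹

[XY₂] = 0.44 mol L⁻¹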